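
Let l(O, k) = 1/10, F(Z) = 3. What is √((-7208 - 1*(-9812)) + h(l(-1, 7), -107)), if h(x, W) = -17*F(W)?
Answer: √2553 ≈ 50.527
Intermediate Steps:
l(O, k) = ⅒
h(x, W) = -51 (h(x, W) = -17*3 = -51)
√((-7208 - 1*(-9812)) + h(l(-1, 7), -107)) = √((-7208 - 1*(-9812)) - 51) = √((-7208 + 9812) - 51) = √(2604 - 51) = √2553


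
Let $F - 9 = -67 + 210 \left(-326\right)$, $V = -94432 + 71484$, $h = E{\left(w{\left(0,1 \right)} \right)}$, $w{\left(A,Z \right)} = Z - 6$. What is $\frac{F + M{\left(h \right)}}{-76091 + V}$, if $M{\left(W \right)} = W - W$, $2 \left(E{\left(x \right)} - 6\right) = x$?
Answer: $\frac{68518}{99039} \approx 0.69183$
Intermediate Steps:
$w{\left(A,Z \right)} = -6 + Z$ ($w{\left(A,Z \right)} = Z - 6 = -6 + Z$)
$E{\left(x \right)} = 6 + \frac{x}{2}$
$h = \frac{7}{2}$ ($h = 6 + \frac{-6 + 1}{2} = 6 + \frac{1}{2} \left(-5\right) = 6 - \frac{5}{2} = \frac{7}{2} \approx 3.5$)
$M{\left(W \right)} = 0$
$V = -22948$
$F = -68518$ ($F = 9 + \left(-67 + 210 \left(-326\right)\right) = 9 - 68527 = -68518$)
$\frac{F + M{\left(h \right)}}{-76091 + V} = \frac{-68518 + 0}{-76091 - 22948} = - \frac{68518}{-99039} = \left(-68518\right) \left(- \frac{1}{99039}\right) = \frac{68518}{99039}$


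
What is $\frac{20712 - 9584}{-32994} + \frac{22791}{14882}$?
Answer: $\frac{22552283}{18885258} \approx 1.1942$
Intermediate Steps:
$\frac{20712 - 9584}{-32994} + \frac{22791}{14882} = \left(20712 - 9584\right) \left(- \frac{1}{32994}\right) + 22791 \cdot \frac{1}{14882} = 11128 \left(- \frac{1}{32994}\right) + \frac{22791}{14882} = - \frac{428}{1269} + \frac{22791}{14882} = \frac{22552283}{18885258}$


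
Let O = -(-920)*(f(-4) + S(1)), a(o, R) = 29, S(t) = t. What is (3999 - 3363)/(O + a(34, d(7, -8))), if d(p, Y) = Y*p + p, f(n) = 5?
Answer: 636/5549 ≈ 0.11462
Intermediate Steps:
d(p, Y) = p + Y*p
O = 5520 (O = -(-920)*(5 + 1) = -(-920)*6 = -184*(-30) = 5520)
(3999 - 3363)/(O + a(34, d(7, -8))) = (3999 - 3363)/(5520 + 29) = 636/5549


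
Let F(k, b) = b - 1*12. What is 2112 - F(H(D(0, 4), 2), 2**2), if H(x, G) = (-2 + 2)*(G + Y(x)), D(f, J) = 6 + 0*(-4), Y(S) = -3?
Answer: 2120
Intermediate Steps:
D(f, J) = 6 (D(f, J) = 6 + 0 = 6)
H(x, G) = 0 (H(x, G) = (-2 + 2)*(G - 3) = 0*(-3 + G) = 0)
F(k, b) = -12 + b (F(k, b) = b - 12 = -12 + b)
2112 - F(H(D(0, 4), 2), 2**2) = 2112 - (-12 + 2**2) = 2112 - (-12 + 4) = 2112 - 1*(-8) = 2112 + 8 = 2120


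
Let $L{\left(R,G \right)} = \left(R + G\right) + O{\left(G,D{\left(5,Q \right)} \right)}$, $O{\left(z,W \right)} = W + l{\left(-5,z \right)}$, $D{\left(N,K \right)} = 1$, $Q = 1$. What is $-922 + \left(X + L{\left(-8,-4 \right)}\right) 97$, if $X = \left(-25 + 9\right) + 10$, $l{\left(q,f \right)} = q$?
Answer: $-3056$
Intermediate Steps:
$O{\left(z,W \right)} = -5 + W$ ($O{\left(z,W \right)} = W - 5 = -5 + W$)
$L{\left(R,G \right)} = -4 + G + R$ ($L{\left(R,G \right)} = \left(R + G\right) + \left(-5 + 1\right) = \left(G + R\right) - 4 = -4 + G + R$)
$X = -6$ ($X = -16 + 10 = -6$)
$-922 + \left(X + L{\left(-8,-4 \right)}\right) 97 = -922 + \left(-6 - 16\right) 97 = -922 - 2134 = -3056$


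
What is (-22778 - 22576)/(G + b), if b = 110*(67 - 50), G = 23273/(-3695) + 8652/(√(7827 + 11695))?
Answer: -1251620410237191990/51375218436515041 + 297638074871900*√19522/51375218436515041 ≈ -23.553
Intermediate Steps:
G = -23273/3695 + 4326*√19522/9761 (G = 23273*(-1/3695) + 8652/(√19522) = -23273/3695 + 8652*(√19522/19522) = -23273/3695 + 4326*√19522/9761 ≈ 55.625)
b = 1870 (b = 110*17 = 1870)
(-22778 - 22576)/(G + b) = (-22778 - 22576)/((-23273/3695 + 4326*√19522/9761) + 1870) = -45354/(6886377/3695 + 4326*√19522/9761)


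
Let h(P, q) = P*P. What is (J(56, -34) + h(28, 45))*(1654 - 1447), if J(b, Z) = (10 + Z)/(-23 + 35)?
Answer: 161874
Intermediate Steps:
h(P, q) = P**2
J(b, Z) = 5/6 + Z/12 (J(b, Z) = (10 + Z)/12 = (10 + Z)*(1/12) = 5/6 + Z/12)
(J(56, -34) + h(28, 45))*(1654 - 1447) = ((5/6 + (1/12)*(-34)) + 28**2)*(1654 - 1447) = ((5/6 - 17/6) + 784)*207 = (-2 + 784)*207 = 782*207 = 161874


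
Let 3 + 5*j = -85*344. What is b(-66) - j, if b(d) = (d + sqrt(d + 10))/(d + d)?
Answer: 58491/10 - I*sqrt(14)/66 ≈ 5849.1 - 0.056692*I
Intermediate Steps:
b(d) = (d + sqrt(10 + d))/(2*d) (b(d) = (d + sqrt(10 + d))/((2*d)) = (d + sqrt(10 + d))*(1/(2*d)) = (d + sqrt(10 + d))/(2*d))
j = -29243/5 (j = -3/5 + (-85*344)/5 = -3/5 + (1/5)*(-29240) = -3/5 - 5848 = -29243/5 ≈ -5848.6)
b(-66) - j = (1/2)*(-66 + sqrt(10 - 66))/(-66) - 1*(-29243/5) = (1/2)*(-1/66)*(-66 + sqrt(-56)) + 29243/5 = (1/2)*(-1/66)*(-66 + 2*I*sqrt(14)) + 29243/5 = (1/2 - I*sqrt(14)/66) + 29243/5 = 58491/10 - I*sqrt(14)/66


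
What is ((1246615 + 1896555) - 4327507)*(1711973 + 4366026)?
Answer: -7198399101663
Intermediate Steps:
((1246615 + 1896555) - 4327507)*(1711973 + 4366026) = (3143170 - 4327507)*6077999 = -1184337*6077999 = -7198399101663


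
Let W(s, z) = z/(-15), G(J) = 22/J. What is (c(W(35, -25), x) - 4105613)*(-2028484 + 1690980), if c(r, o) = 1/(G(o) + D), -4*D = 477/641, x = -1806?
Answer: 635929025235632288/458935 ≈ 1.3857e+12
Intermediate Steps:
D = -477/2564 (D = -477/(4*641) = -¼*477/641 = -477/2564 ≈ -0.18604)
W(s, z) = -z/15 (W(s, z) = z*(-1/15) = -z/15)
c(r, o) = 1/(-477/2564 + 22/o) (c(r, o) = 1/(22/o - 477/2564) = 1/(-477/2564 + 22/o))
(c(W(35, -25), x) - 4105613)*(-2028484 + 1690980) = (-2564*(-1806)/(-56408 + 477*(-1806)) - 4105613)*(-2028484 + 1690980) = (-2564*(-1806)/(-56408 - 861462) - 4105613)*(-337504) = (-2564*(-1806)/(-917870) - 4105613)*(-337504) = (-2564*(-1806)*(-1/917870) - 4105613)*(-337504) = (-2315292/458935 - 4105613)*(-337504) = -1884211817447/458935*(-337504) = 635929025235632288/458935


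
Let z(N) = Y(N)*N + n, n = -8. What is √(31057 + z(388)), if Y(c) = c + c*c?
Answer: √58592665 ≈ 7654.6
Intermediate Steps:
Y(c) = c + c²
z(N) = -8 + N²*(1 + N) (z(N) = (N*(1 + N))*N - 8 = N²*(1 + N) - 8 = -8 + N²*(1 + N))
√(31057 + z(388)) = √(31057 + (-8 + 388²*(1 + 388))) = √(31057 + (-8 + 150544*389)) = √(31057 + (-8 + 58561616)) = √(31057 + 58561608) = √58592665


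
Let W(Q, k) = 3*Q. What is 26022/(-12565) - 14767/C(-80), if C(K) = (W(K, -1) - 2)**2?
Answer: -1709499763/735856660 ≈ -2.3231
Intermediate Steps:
C(K) = (-2 + 3*K)**2 (C(K) = (3*K - 2)**2 = (-2 + 3*K)**2)
26022/(-12565) - 14767/C(-80) = 26022/(-12565) - 14767/(-2 + 3*(-80))**2 = 26022*(-1/12565) - 14767/(-2 - 240)**2 = -26022/12565 - 14767/((-242)**2) = -26022/12565 - 14767/58564 = -1709499763/735856660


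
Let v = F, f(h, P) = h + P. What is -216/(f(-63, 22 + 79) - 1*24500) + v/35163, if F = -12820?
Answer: -1888936/5309613 ≈ -0.35576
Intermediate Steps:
f(h, P) = P + h
v = -12820
-216/(f(-63, 22 + 79) - 1*24500) + v/35163 = -216/(((22 + 79) - 63) - 1*24500) - 12820/35163 = -216/((101 - 63) - 24500) - 12820*1/35163 = -216/(38 - 24500) - 12820/35163 = -216/(-24462) - 12820/35163 = -216*(-1/24462) - 12820/35163 = 4/453 - 12820/35163 = -1888936/5309613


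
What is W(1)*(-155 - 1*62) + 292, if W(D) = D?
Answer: 75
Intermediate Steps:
W(1)*(-155 - 1*62) + 292 = 1*(-155 - 1*62) + 292 = 1*(-155 - 62) + 292 = 1*(-217) + 292 = -217 + 292 = 75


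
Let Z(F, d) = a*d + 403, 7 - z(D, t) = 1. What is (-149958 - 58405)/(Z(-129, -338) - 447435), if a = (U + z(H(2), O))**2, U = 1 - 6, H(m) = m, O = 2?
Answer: 208363/447370 ≈ 0.46575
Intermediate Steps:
z(D, t) = 6 (z(D, t) = 7 - 1*1 = 7 - 1 = 6)
U = -5
a = 1 (a = (-5 + 6)**2 = 1**2 = 1)
Z(F, d) = 403 + d (Z(F, d) = 1*d + 403 = d + 403 = 403 + d)
(-149958 - 58405)/(Z(-129, -338) - 447435) = (-149958 - 58405)/((403 - 338) - 447435) = -208363/(65 - 447435) = -208363/(-447370) = -208363*(-1/447370) = 208363/447370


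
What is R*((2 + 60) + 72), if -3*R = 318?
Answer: -14204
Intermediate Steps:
R = -106 (R = -⅓*318 = -106)
R*((2 + 60) + 72) = -106*((2 + 60) + 72) = -106*(62 + 72) = -106*134 = -14204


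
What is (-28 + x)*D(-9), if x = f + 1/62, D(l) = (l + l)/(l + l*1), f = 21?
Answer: -433/62 ≈ -6.9839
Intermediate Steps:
D(l) = 1 (D(l) = (2*l)/(l + l) = (2*l)/((2*l)) = (2*l)*(1/(2*l)) = 1)
x = 1303/62 (x = 21 + 1/62 = 1303/62 ≈ 21.016)
(-28 + x)*D(-9) = (-28 + 1303/62)*1 = -433/62*1 = -433/62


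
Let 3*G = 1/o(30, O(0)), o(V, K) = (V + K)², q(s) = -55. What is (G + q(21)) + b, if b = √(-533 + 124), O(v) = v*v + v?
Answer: -148499/2700 + I*√409 ≈ -55.0 + 20.224*I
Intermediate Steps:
O(v) = v + v² (O(v) = v² + v = v + v²)
o(V, K) = (K + V)²
b = I*√409 (b = √(-409) = I*√409 ≈ 20.224*I)
G = 1/2700 (G = 1/(3*((0*(1 + 0) + 30)²)) = 1/(3*((0*1 + 30)²)) = 1/(3*((0 + 30)²)) = 1/(3*(30²)) = (⅓)/900 = (⅓)*(1/900) = 1/2700 ≈ 0.00037037)
(G + q(21)) + b = (1/2700 - 55) + I*√409 = -148499/2700 + I*√409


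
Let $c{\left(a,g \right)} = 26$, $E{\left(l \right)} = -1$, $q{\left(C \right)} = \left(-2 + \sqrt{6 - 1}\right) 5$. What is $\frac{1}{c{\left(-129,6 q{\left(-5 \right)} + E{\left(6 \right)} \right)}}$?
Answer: $\frac{1}{26} \approx 0.038462$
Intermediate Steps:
$q{\left(C \right)} = -10 + 5 \sqrt{5}$ ($q{\left(C \right)} = \left(-2 + \sqrt{5}\right) 5 = -10 + 5 \sqrt{5}$)
$\frac{1}{c{\left(-129,6 q{\left(-5 \right)} + E{\left(6 \right)} \right)}} = \frac{1}{26}$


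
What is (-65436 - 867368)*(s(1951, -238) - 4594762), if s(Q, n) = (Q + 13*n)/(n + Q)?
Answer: 2447313420180332/571 ≈ 4.2860e+12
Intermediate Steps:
s(Q, n) = (Q + 13*n)/(Q + n)
(-65436 - 867368)*(s(1951, -238) - 4594762) = (-65436 - 867368)*((1951 + 13*(-238))/(1951 - 238) - 4594762) = -932804*((1951 - 3094)/1713 - 4594762) = -932804*((1/1713)*(-1143) - 4594762) = -932804*(-381/571 - 4594762) = -932804*(-2623609483/571) = 2447313420180332/571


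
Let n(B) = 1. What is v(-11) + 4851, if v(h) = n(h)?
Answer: 4852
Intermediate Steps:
v(h) = 1
v(-11) + 4851 = 1 + 4851 = 4852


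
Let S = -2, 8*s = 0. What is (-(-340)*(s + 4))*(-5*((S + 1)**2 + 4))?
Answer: -34000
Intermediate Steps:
s = 0 (s = (1/8)*0 = 0)
(-(-340)*(s + 4))*(-5*((S + 1)**2 + 4)) = (-(-340)*(0 + 4))*(-5*((-2 + 1)**2 + 4)) = (-(-340)*4)*(-5*((-1)**2 + 4)) = (-68*(-20))*(-5*(1 + 4)) = 1360*(-5*5) = 1360*(-25) = -34000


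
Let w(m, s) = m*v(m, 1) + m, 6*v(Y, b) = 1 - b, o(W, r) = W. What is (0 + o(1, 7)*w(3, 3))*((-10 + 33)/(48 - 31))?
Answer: 69/17 ≈ 4.0588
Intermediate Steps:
v(Y, b) = 1/6 - b/6 (v(Y, b) = (1 - b)/6 = 1/6 - b/6)
w(m, s) = m (w(m, s) = m*(1/6 - 1/6*1) + m = m*(1/6 - 1/6) + m = m*0 + m = 0 + m = m)
(0 + o(1, 7)*w(3, 3))*((-10 + 33)/(48 - 31)) = (0 + 1*3)*((-10 + 33)/(48 - 31)) = (0 + 3)*(23/17) = 3*(23*(1/17)) = 3*(23/17) = 69/17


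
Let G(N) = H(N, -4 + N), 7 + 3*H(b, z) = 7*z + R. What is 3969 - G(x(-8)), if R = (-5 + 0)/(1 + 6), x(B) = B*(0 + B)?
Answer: 26821/7 ≈ 3831.6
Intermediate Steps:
x(B) = B² (x(B) = B*B = B²)
R = -5/7 ≈ -0.71429
H(b, z) = -18/7 + 7*z/3 (H(b, z) = -7/3 + (7*z - 5/7)/3 = -7/3 + (-5/7 + 7*z)/3 = -7/3 + (-5/21 + 7*z/3) = -18/7 + 7*z/3)
G(N) = -250/21 + 7*N/3 (G(N) = -18/7 + 7*(-4 + N)/3 = -18/7 + (-28/3 + 7*N/3) = -250/21 + 7*N/3)
3969 - G(x(-8)) = 3969 - (-250/21 + (7/3)*(-8)²) = 3969 - (-250/21 + (7/3)*64) = 3969 - (-250/21 + 448/3) = 3969 - 1*962/7 = 3969 - 962/7 = 26821/7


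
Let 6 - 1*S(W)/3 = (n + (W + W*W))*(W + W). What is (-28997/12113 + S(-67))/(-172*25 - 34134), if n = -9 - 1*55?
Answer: -21221147545/465551042 ≈ -45.583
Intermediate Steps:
n = -64 (n = -9 - 55 = -64)
S(W) = 18 - 6*W*(-64 + W + W²) (S(W) = 18 - 3*(-64 + (W + W*W))*(W + W) = 18 - 3*(-64 + (W + W²))*2*W = 18 - 3*(-64 + W + W²)*2*W = 18 - 6*W*(-64 + W + W²))
(-28997/12113 + S(-67))/(-172*25 - 34134) = (-28997/12113 + (18 - 6*(-67)² - 6*(-67)³ + 384*(-67)))/(-172*25 - 34134) = (-28997*1/12113 + (18 - 6*4489 - 6*(-300763) - 25728))/(-4300 - 34134) = (-28997/12113 + (18 - 26934 + 1804578 - 25728))/(-38434) = (-28997/12113 + 1751934)*(-1/38434) = (21221147545/12113)*(-1/38434) = -21221147545/465551042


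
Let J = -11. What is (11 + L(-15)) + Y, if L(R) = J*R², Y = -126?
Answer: -2590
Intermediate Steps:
L(R) = -11*R²
(11 + L(-15)) + Y = (11 - 11*(-15)²) - 126 = (11 - 11*225) - 126 = (11 - 2475) - 126 = -2464 - 126 = -2590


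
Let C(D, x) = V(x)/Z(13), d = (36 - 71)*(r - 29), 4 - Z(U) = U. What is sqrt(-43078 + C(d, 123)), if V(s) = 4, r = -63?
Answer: I*sqrt(387706)/3 ≈ 207.55*I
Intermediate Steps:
Z(U) = 4 - U
d = 3220 (d = (36 - 71)*(-63 - 29) = -35*(-92) = 3220)
C(D, x) = -4/9 (C(D, x) = 4/(4 - 1*13) = 4/(4 - 13) = 4/(-9) = 4*(-1/9) = -4/9)
sqrt(-43078 + C(d, 123)) = sqrt(-43078 - 4/9) = sqrt(-387706/9) = I*sqrt(387706)/3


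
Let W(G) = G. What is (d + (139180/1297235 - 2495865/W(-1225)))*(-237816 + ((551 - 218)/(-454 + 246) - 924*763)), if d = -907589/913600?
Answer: -4638669648717795882512121/2415817701606400 ≈ -1.9201e+9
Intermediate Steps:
d = -907589/913600 (d = -907589*1/913600 = -907589/913600 ≈ -0.99342)
(d + (139180/1297235 - 2495865/W(-1225)))*(-237816 + ((551 - 218)/(-454 + 246) - 924*763)) = (-907589/913600 + (139180/1297235 - 2495865/(-1225)))*(-237816 + ((551 - 218)/(-454 + 246) - 924*763)) = (-907589/913600 + (139180*(1/1297235) - 2495865*(-1/1225)))*(-237816 + (333/(-208) - 705012)) = (-907589/913600 + (27836/259447 + 499173/245))*(-237816 + (333*(-1/208) - 705012)) = (-907589/913600 + 129515757151/63564515)*(-237816 + (-333/208 - 705012)) = 23653581055709853*(-237816 - 146642829/208)/11614508180800 = (23653581055709853/11614508180800)*(-196108557/208) = -4638669648717795882512121/2415817701606400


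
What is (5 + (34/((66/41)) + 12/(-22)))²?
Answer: 712336/1089 ≈ 654.12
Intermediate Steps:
(5 + (34/((66/41)) + 12/(-22)))² = (5 + (34/((66*(1/41))) + 12*(-1/22)))² = (5 + (34/(66/41) - 6/11))² = (5 + (34*(41/66) - 6/11))² = (5 + (697/33 - 6/11))² = (5 + 679/33)² = (844/33)² = 712336/1089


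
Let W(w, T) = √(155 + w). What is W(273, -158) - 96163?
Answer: -96163 + 2*√107 ≈ -96142.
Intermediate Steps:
W(273, -158) - 96163 = √(155 + 273) - 96163 = √428 - 96163 = 2*√107 - 96163 = -96163 + 2*√107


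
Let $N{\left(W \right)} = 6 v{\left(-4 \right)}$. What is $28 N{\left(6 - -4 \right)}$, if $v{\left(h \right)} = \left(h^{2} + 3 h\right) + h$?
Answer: $0$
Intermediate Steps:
$v{\left(h \right)} = h^{2} + 4 h$
$N{\left(W \right)} = 0$ ($N{\left(W \right)} = 6 \left(- 4 \left(4 - 4\right)\right) = 6 \left(\left(-4\right) 0\right) = 6 \cdot 0 = 0$)
$28 N{\left(6 - -4 \right)} = 28 \cdot 0 = 0$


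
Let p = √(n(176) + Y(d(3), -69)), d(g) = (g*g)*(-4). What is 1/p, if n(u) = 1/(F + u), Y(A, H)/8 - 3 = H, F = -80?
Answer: -4*I*√304122/50687 ≈ -0.04352*I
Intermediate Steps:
d(g) = -4*g² (d(g) = g²*(-4) = -4*g²)
Y(A, H) = 24 + 8*H
n(u) = 1/(-80 + u)
p = I*√304122/24 (p = √(1/(-80 + 176) + (24 + 8*(-69))) = √(1/96 + (24 - 552)) = √(1/96 - 528) = √(-50687/96) = I*√304122/24 ≈ 22.978*I)
1/p = 1/(I*√304122/24) = -4*I*√304122/50687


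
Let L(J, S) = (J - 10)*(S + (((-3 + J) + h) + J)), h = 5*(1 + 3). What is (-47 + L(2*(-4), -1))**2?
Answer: 2209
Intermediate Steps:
h = 20 (h = 5*4 = 20)
L(J, S) = (-10 + J)*(17 + S + 2*J) (L(J, S) = (J - 10)*(S + (((-3 + J) + 20) + J)) = (-10 + J)*(S + ((17 + J) + J)) = (-10 + J)*(S + (17 + 2*J)) = (-10 + J)*(17 + S + 2*J))
(-47 + L(2*(-4), -1))**2 = (-47 + (-170 - 10*(-1) - 6*(-4) + 2*(2*(-4))**2 + (2*(-4))*(-1)))**2 = (-47 + (-170 + 10 - 3*(-8) + 2*(-8)**2 - 8*(-1)))**2 = (-47 + (-170 + 10 + 24 + 2*64 + 8))**2 = (-47 + (-170 + 10 + 24 + 128 + 8))**2 = (-47 + 0)**2 = (-47)**2 = 2209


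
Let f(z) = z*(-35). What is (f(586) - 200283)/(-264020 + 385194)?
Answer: -220793/121174 ≈ -1.8221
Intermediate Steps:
f(z) = -35*z
(f(586) - 200283)/(-264020 + 385194) = (-35*586 - 200283)/(-264020 + 385194) = (-20510 - 200283)/121174 = -220793*1/121174 = -220793/121174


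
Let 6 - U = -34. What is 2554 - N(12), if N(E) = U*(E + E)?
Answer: 1594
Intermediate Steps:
U = 40 (U = 6 - 1*(-34) = 6 + 34 = 40)
N(E) = 80*E (N(E) = 40*(E + E) = 40*(2*E) = 80*E)
2554 - N(12) = 2554 - 80*12 = 2554 - 1*960 = 2554 - 960 = 1594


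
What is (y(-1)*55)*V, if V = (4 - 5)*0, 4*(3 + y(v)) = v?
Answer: 0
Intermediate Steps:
y(v) = -3 + v/4
V = 0 (V = -1*0 = 0)
(y(-1)*55)*V = ((-3 + (¼)*(-1))*55)*0 = ((-3 - ¼)*55)*0 = -13/4*55*0 = -715/4*0 = 0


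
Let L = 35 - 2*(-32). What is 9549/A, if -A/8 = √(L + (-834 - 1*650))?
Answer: 9549*I*√1385/11080 ≈ 32.073*I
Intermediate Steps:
L = 99 (L = 35 + 64 = 99)
A = -8*I*√1385 (A = -8*√(99 + (-834 - 1*650)) = -8*√(99 + (-834 - 650)) = -8*√(99 - 1484) = -8*I*√1385 ≈ -297.72*I)
9549/A = 9549/((-8*I*√1385)) = 9549*(I*√1385/11080) = 9549*I*√1385/11080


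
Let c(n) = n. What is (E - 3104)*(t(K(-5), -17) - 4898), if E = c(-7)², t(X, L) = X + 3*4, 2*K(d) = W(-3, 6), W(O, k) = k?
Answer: 14917565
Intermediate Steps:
K(d) = 3 (K(d) = (½)*6 = 3)
t(X, L) = 12 + X (t(X, L) = X + 12 = 12 + X)
E = 49 (E = (-7)² = 49)
(E - 3104)*(t(K(-5), -17) - 4898) = (49 - 3104)*((12 + 3) - 4898) = -3055*(15 - 4898) = -3055*(-4883) = 14917565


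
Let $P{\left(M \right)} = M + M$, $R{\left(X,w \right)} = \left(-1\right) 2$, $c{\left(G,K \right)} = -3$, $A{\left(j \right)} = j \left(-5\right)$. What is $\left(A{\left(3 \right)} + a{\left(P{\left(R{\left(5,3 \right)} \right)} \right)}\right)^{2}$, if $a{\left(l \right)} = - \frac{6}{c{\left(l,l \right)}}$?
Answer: $169$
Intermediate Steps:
$A{\left(j \right)} = - 5 j$
$R{\left(X,w \right)} = -2$
$P{\left(M \right)} = 2 M$
$a{\left(l \right)} = 2$ ($a{\left(l \right)} = - \frac{6}{-3} = \left(-6\right) \left(- \frac{1}{3}\right) = 2$)
$\left(A{\left(3 \right)} + a{\left(P{\left(R{\left(5,3 \right)} \right)} \right)}\right)^{2} = \left(\left(-5\right) 3 + 2\right)^{2} = \left(-15 + 2\right)^{2} = \left(-13\right)^{2} = 169$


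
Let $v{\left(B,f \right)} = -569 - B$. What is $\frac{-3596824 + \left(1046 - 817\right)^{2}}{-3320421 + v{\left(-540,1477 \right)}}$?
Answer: $\frac{3544383}{3320450} \approx 1.0674$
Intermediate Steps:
$\frac{-3596824 + \left(1046 - 817\right)^{2}}{-3320421 + v{\left(-540,1477 \right)}} = \frac{-3596824 + \left(1046 - 817\right)^{2}}{-3320421 - 29} = \frac{-3596824 + 229^{2}}{-3320421 + \left(-569 + 540\right)} = \frac{-3596824 + 52441}{-3320421 - 29} = - \frac{3544383}{-3320450} = \left(-3544383\right) \left(- \frac{1}{3320450}\right) = \frac{3544383}{3320450}$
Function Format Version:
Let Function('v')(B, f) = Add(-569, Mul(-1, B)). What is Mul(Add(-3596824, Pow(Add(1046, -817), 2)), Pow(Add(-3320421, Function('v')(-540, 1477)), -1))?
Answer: Rational(3544383, 3320450) ≈ 1.0674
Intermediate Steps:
Mul(Add(-3596824, Pow(Add(1046, -817), 2)), Pow(Add(-3320421, Function('v')(-540, 1477)), -1)) = Mul(Add(-3596824, Pow(Add(1046, -817), 2)), Pow(Add(-3320421, Add(-569, Mul(-1, -540))), -1)) = Mul(Add(-3596824, Pow(229, 2)), Pow(Add(-3320421, Add(-569, 540)), -1)) = Mul(Add(-3596824, 52441), Pow(Add(-3320421, -29), -1)) = Mul(-3544383, Pow(-3320450, -1)) = Mul(-3544383, Rational(-1, 3320450)) = Rational(3544383, 3320450)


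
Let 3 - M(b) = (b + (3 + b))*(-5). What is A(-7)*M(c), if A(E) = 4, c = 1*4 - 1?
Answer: 192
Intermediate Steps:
c = 3 (c = 4 - 1 = 3)
M(b) = 18 + 10*b (M(b) = 3 - (b + (3 + b))*(-5) = 3 - (3 + 2*b)*(-5) = 3 - (-15 - 10*b) = 3 + (15 + 10*b) = 18 + 10*b)
A(-7)*M(c) = 4*(18 + 10*3) = 4*(18 + 30) = 4*48 = 192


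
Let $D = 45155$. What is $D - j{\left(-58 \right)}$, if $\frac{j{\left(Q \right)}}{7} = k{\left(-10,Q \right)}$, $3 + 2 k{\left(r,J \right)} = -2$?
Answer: $\frac{90345}{2} \approx 45173.0$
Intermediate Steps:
$k{\left(r,J \right)} = - \frac{5}{2}$ ($k{\left(r,J \right)} = - \frac{3}{2} + \frac{1}{2} \left(-2\right) = - \frac{3}{2} - 1 = - \frac{5}{2}$)
$j{\left(Q \right)} = - \frac{35}{2}$ ($j{\left(Q \right)} = 7 \left(- \frac{5}{2}\right) = - \frac{35}{2}$)
$D - j{\left(-58 \right)} = 45155 - - \frac{35}{2} = 45155 + \frac{35}{2} = \frac{90345}{2}$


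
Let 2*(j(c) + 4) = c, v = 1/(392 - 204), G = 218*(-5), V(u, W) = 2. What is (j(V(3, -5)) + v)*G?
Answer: 306835/94 ≈ 3264.2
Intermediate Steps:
G = -1090
v = 1/188 ≈ 0.0053191
j(c) = -4 + c/2
(j(V(3, -5)) + v)*G = ((-4 + (½)*2) + 1/188)*(-1090) = ((-4 + 1) + 1/188)*(-1090) = (-3 + 1/188)*(-1090) = -563/188*(-1090) = 306835/94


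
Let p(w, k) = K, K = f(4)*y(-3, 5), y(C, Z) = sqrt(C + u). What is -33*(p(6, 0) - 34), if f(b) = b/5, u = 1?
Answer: 1122 - 132*I*sqrt(2)/5 ≈ 1122.0 - 37.335*I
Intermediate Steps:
f(b) = b/5 (f(b) = b*(1/5) = b/5)
y(C, Z) = sqrt(1 + C) (y(C, Z) = sqrt(C + 1) = sqrt(1 + C))
K = 4*I*sqrt(2)/5 (K = ((1/5)*4)*sqrt(1 - 3) = 4*sqrt(-2)/5 = 4*(I*sqrt(2))/5 = 4*I*sqrt(2)/5 ≈ 1.1314*I)
p(w, k) = 4*I*sqrt(2)/5
-33*(p(6, 0) - 34) = -33*(4*I*sqrt(2)/5 - 34) = -33*(-34 + 4*I*sqrt(2)/5) = 1122 - 132*I*sqrt(2)/5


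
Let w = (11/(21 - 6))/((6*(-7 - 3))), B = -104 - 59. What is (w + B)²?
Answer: 21524117521/810000 ≈ 26573.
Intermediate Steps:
B = -163
w = -11/900 (w = (11/15)/((6*(-10))) = ((1/15)*11)/(-60) = (11/15)*(-1/60) = -11/900 ≈ -0.012222)
(w + B)² = (-11/900 - 163)² = (-146711/900)² = 21524117521/810000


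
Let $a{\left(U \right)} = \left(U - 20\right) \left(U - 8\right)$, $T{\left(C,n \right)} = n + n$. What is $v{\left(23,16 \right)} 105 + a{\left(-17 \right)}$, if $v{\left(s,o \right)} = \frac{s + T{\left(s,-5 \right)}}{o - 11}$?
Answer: $1198$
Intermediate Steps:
$T{\left(C,n \right)} = 2 n$
$v{\left(s,o \right)} = \frac{-10 + s}{-11 + o}$ ($v{\left(s,o \right)} = \frac{s + 2 \left(-5\right)}{o - 11} = \frac{s - 10}{-11 + o} = \frac{-10 + s}{-11 + o}$)
$a{\left(U \right)} = \left(-20 + U\right) \left(-8 + U\right)$
$v{\left(23,16 \right)} 105 + a{\left(-17 \right)} = \frac{-10 + 23}{-11 + 16} \cdot 105 + \left(160 + \left(-17\right)^{2} - -476\right) = \frac{1}{5} \cdot 13 \cdot 105 + \left(160 + 289 + 476\right) = \frac{1}{5} \cdot 13 \cdot 105 + 925 = \frac{13}{5} \cdot 105 + 925 = 273 + 925 = 1198$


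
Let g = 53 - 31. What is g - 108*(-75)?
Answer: 8122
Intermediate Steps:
g = 22
g - 108*(-75) = 22 - 108*(-75) = 22 + 8100 = 8122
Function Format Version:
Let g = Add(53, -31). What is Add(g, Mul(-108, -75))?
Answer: 8122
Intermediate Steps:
g = 22
Add(g, Mul(-108, -75)) = Add(22, Mul(-108, -75)) = Add(22, 8100) = 8122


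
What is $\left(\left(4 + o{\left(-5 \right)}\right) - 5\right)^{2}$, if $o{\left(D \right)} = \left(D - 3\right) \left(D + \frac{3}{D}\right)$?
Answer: $\frac{47961}{25} \approx 1918.4$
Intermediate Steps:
$o{\left(D \right)} = \left(-3 + D\right) \left(D + \frac{3}{D}\right)$
$\left(\left(4 + o{\left(-5 \right)}\right) - 5\right)^{2} = \left(\left(4 + \left(3 + \left(-5\right)^{2} - \frac{9}{-5} - -15\right)\right) - 5\right)^{2} = \left(\left(4 + \left(3 + 25 - - \frac{9}{5} + 15\right)\right) - 5\right)^{2} = \left(\left(4 + \left(3 + 25 + \frac{9}{5} + 15\right)\right) - 5\right)^{2} = \left(\left(4 + \frac{224}{5}\right) - 5\right)^{2} = \left(\frac{244}{5} - 5\right)^{2} = \left(\frac{219}{5}\right)^{2} = \frac{47961}{25}$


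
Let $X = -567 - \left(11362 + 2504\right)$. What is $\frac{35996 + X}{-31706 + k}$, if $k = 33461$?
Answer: $\frac{21563}{1755} \approx 12.287$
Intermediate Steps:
$X = -14433$ ($X = -567 - 13866 = -14433$)
$\frac{35996 + X}{-31706 + k} = \frac{35996 - 14433}{-31706 + 33461} = \frac{21563}{1755}$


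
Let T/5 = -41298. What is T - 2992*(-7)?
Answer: -185546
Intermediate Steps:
T = -206490 (T = 5*(-41298) = -206490)
T - 2992*(-7) = -206490 - 2992*(-7) = -206490 - 1*(-20944) = -206490 + 20944 = -185546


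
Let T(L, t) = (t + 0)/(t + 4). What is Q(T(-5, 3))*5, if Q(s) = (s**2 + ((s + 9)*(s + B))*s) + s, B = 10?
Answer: 73320/343 ≈ 213.76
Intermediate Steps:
T(L, t) = t/(4 + t)
Q(s) = s + s**2 + s*(9 + s)*(10 + s) (Q(s) = (s**2 + ((s + 9)*(s + 10))*s) + s = (s**2 + ((9 + s)*(10 + s))*s) + s = (s**2 + s*(9 + s)*(10 + s)) + s = s + s**2 + s*(9 + s)*(10 + s))
Q(T(-5, 3))*5 = ((3/(4 + 3))*(91 + (3/(4 + 3))**2 + 20*(3/(4 + 3))))*5 = ((3/7)*(91 + (3/7)**2 + 20*(3/7)))*5 = ((3*(1/7))*(91 + (3*(1/7))**2 + 20*(3*(1/7))))*5 = (3*(91 + (3/7)**2 + 20*(3/7))/7)*5 = (3*(91 + 9/49 + 60/7)/7)*5 = ((3/7)*(4888/49))*5 = (14664/343)*5 = 73320/343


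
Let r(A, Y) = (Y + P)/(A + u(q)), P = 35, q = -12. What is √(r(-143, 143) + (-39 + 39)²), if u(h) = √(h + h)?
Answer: √178*√(-1/(143 - 2*I*√6)) ≈ 0.019097 - 1.1152*I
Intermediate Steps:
u(h) = √2*√h (u(h) = √(2*h) = √2*√h)
r(A, Y) = (35 + Y)/(A + 2*I*√6) (r(A, Y) = (Y + 35)/(A + √2*√(-12)) = (35 + Y)/(A + √2*(2*I*√3)) = (35 + Y)/(A + 2*I*√6))
√(r(-143, 143) + (-39 + 39)²) = √((35 + 143)/(-143 + 2*I*√6) + (-39 + 39)²) = √(178/(-143 + 2*I*√6) + 0²) = √(178/(-143 + 2*I*√6) + 0) = √(178/(-143 + 2*I*√6)) = √178/√(-143 + 2*I*√6)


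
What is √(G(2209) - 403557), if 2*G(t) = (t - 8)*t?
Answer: √8109790/2 ≈ 1423.9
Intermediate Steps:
G(t) = t*(-8 + t)/2 (G(t) = ((t - 8)*t)/2 = ((-8 + t)*t)/2 = (t*(-8 + t))/2 = t*(-8 + t)/2)
√(G(2209) - 403557) = √((½)*2209*(-8 + 2209) - 403557) = √((½)*2209*2201 - 403557) = √(4862009/2 - 403557) = √(4054895/2) = √8109790/2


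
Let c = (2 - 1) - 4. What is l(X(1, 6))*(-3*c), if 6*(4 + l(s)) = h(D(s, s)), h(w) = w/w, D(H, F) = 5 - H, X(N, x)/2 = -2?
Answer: -69/2 ≈ -34.500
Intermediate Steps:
X(N, x) = -4 (X(N, x) = 2*(-2) = -4)
c = -3 (c = 1 - 4 = -3)
h(w) = 1
l(s) = -23/6 (l(s) = -4 + (⅙)*1 = -4 + ⅙ = -23/6)
l(X(1, 6))*(-3*c) = -(-23)*(-3)/2 = -23/6*9 = -69/2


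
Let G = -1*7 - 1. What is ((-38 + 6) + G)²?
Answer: 1600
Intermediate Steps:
G = -8 (G = -7 - 1 = -8)
((-38 + 6) + G)² = ((-38 + 6) - 8)² = (-32 - 8)² = (-40)² = 1600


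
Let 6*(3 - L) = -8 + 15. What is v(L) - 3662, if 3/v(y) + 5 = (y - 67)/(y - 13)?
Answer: -204871/56 ≈ -3658.4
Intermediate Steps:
L = 11/6 (L = 3 - (-8 + 15)/6 = 3 - 1/6*7 = 3 - 7/6 = 11/6 ≈ 1.8333)
v(y) = 3/(-5 + (-67 + y)/(-13 + y)) (v(y) = 3/(-5 + (y - 67)/(y - 13)) = 3/(-5 + (-67 + y)/(-13 + y)))
v(L) - 3662 = 3*(13 - 1*11/6)/(2*(1 + 2*(11/6))) - 3662 = 3*(13 - 11/6)/(2*(1 + 11/3)) - 3662 = (3/2)*(67/6)/(14/3) - 3662 = (3/2)*(3/14)*(67/6) - 3662 = 201/56 - 3662 = -204871/56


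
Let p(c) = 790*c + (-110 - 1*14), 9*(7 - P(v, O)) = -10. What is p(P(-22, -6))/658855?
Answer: 56554/5929695 ≈ 0.0095374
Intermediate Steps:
P(v, O) = 73/9 (P(v, O) = 7 - 1/9*(-10) = 7 + 10/9 = 73/9)
p(c) = -124 + 790*c (p(c) = 790*c + (-110 - 14) = 790*c - 124 = -124 + 790*c)
p(P(-22, -6))/658855 = (-124 + 790*(73/9))/658855 = (-124 + 57670/9)*(1/658855) = (56554/9)*(1/658855) = 56554/5929695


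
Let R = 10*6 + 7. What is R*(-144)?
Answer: -9648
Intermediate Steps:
R = 67 (R = 60 + 7 = 67)
R*(-144) = 67*(-144) = -9648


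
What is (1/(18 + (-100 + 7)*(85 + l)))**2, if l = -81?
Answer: 1/125316 ≈ 7.9798e-6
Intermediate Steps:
(1/(18 + (-100 + 7)*(85 + l)))**2 = (1/(18 + (-100 + 7)*(85 - 81)))**2 = (1/(18 - 93*4))**2 = (1/(18 - 372))**2 = (1/(-354))**2 = (-1/354)**2 = 1/125316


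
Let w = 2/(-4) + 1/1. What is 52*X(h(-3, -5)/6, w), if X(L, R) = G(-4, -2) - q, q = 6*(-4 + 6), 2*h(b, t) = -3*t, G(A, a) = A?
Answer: -832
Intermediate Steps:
w = ½ (w = 2*(-¼) + 1*1 = -½ + 1 = ½ ≈ 0.50000)
h(b, t) = -3*t/2 (h(b, t) = (-3*t)/2 = -3*t/2)
q = 12 (q = 6*2 = 12)
X(L, R) = -16 (X(L, R) = -4 - 1*12 = -4 - 12 = -16)
52*X(h(-3, -5)/6, w) = 52*(-16) = -832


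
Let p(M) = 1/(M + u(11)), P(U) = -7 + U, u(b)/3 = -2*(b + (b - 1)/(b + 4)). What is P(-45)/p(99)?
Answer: -1508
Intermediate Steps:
u(b) = -6*b - 6*(-1 + b)/(4 + b) (u(b) = 3*(-2*(b + (b - 1)/(b + 4))) = 3*(-2*(b + (-1 + b)/(4 + b))) = 3*(-2*b - 2*(-1 + b)/(4 + b)) = -6*b - 6*(-1 + b)/(4 + b))
p(M) = 1/(-70 + M) (p(M) = 1/(M + 6*(1 - 1*11² - 5*11)/(4 + 11)) = 1/(M + 6*(1 - 1*121 - 55)/15) = 1/(M + 6*(1/15)*(1 - 121 - 55)) = 1/(M + 6*(1/15)*(-175)) = 1/(M - 70) = 1/(-70 + M))
P(-45)/p(99) = (-7 - 45)/(1/(-70 + 99)) = -52/(1/29) = -52/1/29 = -52*29 = -1508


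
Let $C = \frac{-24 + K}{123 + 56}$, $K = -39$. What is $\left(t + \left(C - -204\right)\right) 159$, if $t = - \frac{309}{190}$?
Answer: $\frac{1092450681}{34010} \approx 32121.0$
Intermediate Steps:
$C = - \frac{63}{179}$ ($C = \frac{-24 - 39}{123 + 56} = - \frac{63}{179} \approx -0.35196$)
$t = - \frac{309}{190}$ ($t = \left(-309\right) \frac{1}{190} = - \frac{309}{190} \approx -1.6263$)
$\left(t + \left(C - -204\right)\right) 159 = \left(- \frac{309}{190} - - \frac{36453}{179}\right) 159 = \left(- \frac{309}{190} + \left(- \frac{63}{179} + 204\right)\right) 159 = \left(- \frac{309}{190} + \frac{36453}{179}\right) 159 = \frac{6870759}{34010} \cdot 159 = \frac{1092450681}{34010}$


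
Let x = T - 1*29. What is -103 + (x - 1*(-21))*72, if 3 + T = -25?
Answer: -2695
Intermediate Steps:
T = -28 (T = -3 - 25 = -28)
x = -57 (x = -28 - 1*29 = -28 - 29 = -57)
-103 + (x - 1*(-21))*72 = -103 + (-57 - 1*(-21))*72 = -103 + (-57 + 21)*72 = -103 - 36*72 = -103 - 2592 = -2695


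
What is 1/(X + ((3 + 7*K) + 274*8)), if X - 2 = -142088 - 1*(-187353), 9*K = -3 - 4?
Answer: 9/427109 ≈ 2.1072e-5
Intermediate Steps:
K = -7/9 (K = (-3 - 4)/9 = (⅑)*(-7) = -7/9 ≈ -0.77778)
X = 45267 (X = 2 + (-142088 - 1*(-187353)) = 2 + (-142088 + 187353) = 2 + 45265 = 45267)
1/(X + ((3 + 7*K) + 274*8)) = 1/(45267 + ((3 + 7*(-7/9)) + 274*8)) = 1/(45267 + ((3 - 49/9) + 2192)) = 1/(45267 + (-22/9 + 2192)) = 1/(45267 + 19706/9) = 1/(427109/9) = 9/427109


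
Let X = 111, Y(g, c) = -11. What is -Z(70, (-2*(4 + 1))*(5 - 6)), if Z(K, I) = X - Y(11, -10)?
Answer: -122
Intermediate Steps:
Z(K, I) = 122 (Z(K, I) = 111 - 1*(-11) = 111 + 11 = 122)
-Z(70, (-2*(4 + 1))*(5 - 6)) = -1*122 = -122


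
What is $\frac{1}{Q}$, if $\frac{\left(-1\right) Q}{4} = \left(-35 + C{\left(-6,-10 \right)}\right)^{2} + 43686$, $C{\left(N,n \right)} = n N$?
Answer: $- \frac{1}{177244} \approx -5.6419 \cdot 10^{-6}$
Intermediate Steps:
$C{\left(N,n \right)} = N n$
$Q = -177244$ ($Q = - 4 \left(\left(-35 - -60\right)^{2} + 43686\right) = - 4 \left(\left(-35 + 60\right)^{2} + 43686\right) = - 4 \left(25^{2} + 43686\right) = - 4 \left(625 + 43686\right) = \left(-4\right) 44311 = -177244$)
$\frac{1}{Q} = \frac{1}{-177244} = - \frac{1}{177244}$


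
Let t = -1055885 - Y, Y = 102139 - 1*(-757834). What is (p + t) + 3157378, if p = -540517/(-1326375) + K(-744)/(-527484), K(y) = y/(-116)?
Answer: 4198326677291756977/3381601020750 ≈ 1.2415e+6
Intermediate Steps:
K(y) = -y/116 (K(y) = y*(-1/116) = -y/116)
p = 1378010216977/3381601020750 (p = -540517/(-1326375) - 1/116*(-744)/(-527484) = -540517*(-1/1326375) + (186/29)*(-1/527484) = 540517/1326375 - 31/2549506 = 1378010216977/3381601020750 ≈ 0.40750)
Y = 859973 (Y = 102139 + 757834 = 859973)
t = -1915858 (t = -1055885 - 1*859973 = -1055885 - 859973 = -1915858)
(p + t) + 3157378 = (1378010216977/3381601020750 - 1915858) + 3157378 = -6478665990401836523/3381601020750 + 3157378 = 4198326677291756977/3381601020750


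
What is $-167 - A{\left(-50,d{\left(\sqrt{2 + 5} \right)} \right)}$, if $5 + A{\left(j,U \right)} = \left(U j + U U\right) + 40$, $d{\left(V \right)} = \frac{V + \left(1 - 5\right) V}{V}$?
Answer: $-361$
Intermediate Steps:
$d{\left(V \right)} = -3$ ($d{\left(V \right)} = \frac{V + \left(1 - 5\right) V}{V} = \frac{V - 4 V}{V} = \frac{\left(-3\right) V}{V} = -3$)
$A{\left(j,U \right)} = 35 + U^{2} + U j$ ($A{\left(j,U \right)} = -5 + \left(\left(U j + U U\right) + 40\right) = -5 + \left(\left(U j + U^{2}\right) + 40\right) = -5 + \left(\left(U^{2} + U j\right) + 40\right) = -5 + \left(40 + U^{2} + U j\right) = 35 + U^{2} + U j$)
$-167 - A{\left(-50,d{\left(\sqrt{2 + 5} \right)} \right)} = -167 - \left(35 + \left(-3\right)^{2} - -150\right) = -167 - \left(35 + 9 + 150\right) = -167 - 194 = -361$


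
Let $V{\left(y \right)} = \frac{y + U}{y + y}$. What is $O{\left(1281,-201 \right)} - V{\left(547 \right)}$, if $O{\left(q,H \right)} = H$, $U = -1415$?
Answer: $- \frac{109513}{547} \approx -200.21$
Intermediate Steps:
$V{\left(y \right)} = \frac{-1415 + y}{2 y}$ ($V{\left(y \right)} = \frac{y - 1415}{y + y} = \frac{-1415 + y}{2 y}$)
$O{\left(1281,-201 \right)} - V{\left(547 \right)} = -201 - \frac{-1415 + 547}{2 \cdot 547} = -201 - \frac{1}{2} \cdot \frac{1}{547} \left(-868\right) = -201 - - \frac{434}{547} = -201 + \frac{434}{547} = - \frac{109513}{547}$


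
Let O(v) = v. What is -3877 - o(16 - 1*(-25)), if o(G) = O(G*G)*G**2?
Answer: -2829638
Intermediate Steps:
o(G) = G**4 (o(G) = (G*G)*G**2 = G**2*G**2 = G**4)
-3877 - o(16 - 1*(-25)) = -3877 - (16 - 1*(-25))**4 = -3877 - (16 + 25)**4 = -3877 - 1*41**4 = -3877 - 1*2825761 = -3877 - 2825761 = -2829638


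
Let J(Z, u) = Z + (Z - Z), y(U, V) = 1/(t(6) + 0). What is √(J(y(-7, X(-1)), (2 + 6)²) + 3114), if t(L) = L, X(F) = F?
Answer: √112110/6 ≈ 55.805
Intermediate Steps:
y(U, V) = ⅙ (y(U, V) = 1/(6 + 0) = 1/6 = ⅙)
J(Z, u) = Z (J(Z, u) = Z + 0 = Z)
√(J(y(-7, X(-1)), (2 + 6)²) + 3114) = √(⅙ + 3114) = √(18685/6) = √112110/6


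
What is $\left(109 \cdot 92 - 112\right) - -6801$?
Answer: $16717$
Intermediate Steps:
$\left(109 \cdot 92 - 112\right) - -6801 = \left(10028 - 112\right) + 6801 = 9916 + 6801 = 16717$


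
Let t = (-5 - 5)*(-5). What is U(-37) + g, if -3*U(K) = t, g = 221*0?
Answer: -50/3 ≈ -16.667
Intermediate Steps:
g = 0
t = 50 (t = -10*(-5) = 50)
U(K) = -50/3 (U(K) = -⅓*50 = -50/3)
U(-37) + g = -50/3 + 0 = -50/3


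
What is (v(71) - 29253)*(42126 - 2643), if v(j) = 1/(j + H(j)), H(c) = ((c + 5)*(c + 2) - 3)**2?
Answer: -3945864334472069/3416344 ≈ -1.1550e+9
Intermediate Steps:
H(c) = (-3 + (2 + c)*(5 + c))**2 (H(c) = ((5 + c)*(2 + c) - 3)**2 = ((2 + c)*(5 + c) - 3)**2 = (-3 + (2 + c)*(5 + c))**2)
v(j) = 1/(j + (7 + j**2 + 7*j)**2)
(v(71) - 29253)*(42126 - 2643) = (1/(71 + (7 + 71**2 + 7*71)**2) - 29253)*(42126 - 2643) = (1/(71 + (7 + 5041 + 497)**2) - 29253)*39483 = (1/(71 + 5545**2) - 29253)*39483 = (1/(71 + 30747025) - 29253)*39483 = (1/30747096 - 29253)*39483 = -899444799287/30747096*39483 = -3945864334472069/3416344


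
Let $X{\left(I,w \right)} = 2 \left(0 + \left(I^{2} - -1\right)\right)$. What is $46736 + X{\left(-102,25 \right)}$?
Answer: $67546$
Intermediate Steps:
$X{\left(I,w \right)} = 2 + 2 I^{2}$ ($X{\left(I,w \right)} = 2 \left(0 + \left(I^{2} + 1\right)\right) = 2 \left(0 + \left(1 + I^{2}\right)\right) = 2 \left(1 + I^{2}\right) = 2 + 2 I^{2}$)
$46736 + X{\left(-102,25 \right)} = 46736 + \left(2 + 2 \left(-102\right)^{2}\right) = 46736 + \left(2 + 2 \cdot 10404\right) = 46736 + \left(2 + 20808\right) = 46736 + 20810 = 67546$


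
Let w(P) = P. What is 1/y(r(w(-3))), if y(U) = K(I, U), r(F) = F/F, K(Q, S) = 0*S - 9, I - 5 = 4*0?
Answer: -⅑ ≈ -0.11111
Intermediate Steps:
I = 5 (I = 5 + 4*0 = 5 + 0 = 5)
K(Q, S) = -9 (K(Q, S) = 0 - 9 = -9)
r(F) = 1
y(U) = -9
1/y(r(w(-3))) = 1/(-9) = -⅑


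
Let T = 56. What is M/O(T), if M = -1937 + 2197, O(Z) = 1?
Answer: 260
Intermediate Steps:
M = 260
M/O(T) = 260/1 = 260*1 = 260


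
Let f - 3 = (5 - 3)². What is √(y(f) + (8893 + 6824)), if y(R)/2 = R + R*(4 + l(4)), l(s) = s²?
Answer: 3*√1779 ≈ 126.53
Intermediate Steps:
f = 7 (f = 3 + (5 - 3)² = 3 + 2² = 3 + 4 = 7)
y(R) = 42*R (y(R) = 2*(R + R*(4 + 4²)) = 2*(R + R*(4 + 16)) = 2*(R + R*20) = 2*(R + 20*R) = 2*(21*R) = 42*R)
√(y(f) + (8893 + 6824)) = √(42*7 + (8893 + 6824)) = √(294 + 15717) = √16011 = 3*√1779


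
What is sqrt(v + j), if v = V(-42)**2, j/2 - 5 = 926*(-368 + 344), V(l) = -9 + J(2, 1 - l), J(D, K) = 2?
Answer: I*sqrt(44389) ≈ 210.69*I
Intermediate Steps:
V(l) = -7 (V(l) = -9 + 2 = -7)
j = -44438 (j = 10 + 2*(926*(-368 + 344)) = 10 + 2*(926*(-24)) = 10 + 2*(-22224) = 10 - 44448 = -44438)
v = 49 (v = (-7)**2 = 49)
sqrt(v + j) = sqrt(49 - 44438) = sqrt(-44389) = I*sqrt(44389)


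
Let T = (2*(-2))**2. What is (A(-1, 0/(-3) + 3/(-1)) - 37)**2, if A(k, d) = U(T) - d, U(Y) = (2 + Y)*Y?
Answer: 64516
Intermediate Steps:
T = 16 (T = (-4)**2 = 16)
U(Y) = Y*(2 + Y)
A(k, d) = 288 - d (A(k, d) = 16*(2 + 16) - d = 16*18 - d = 288 - d)
(A(-1, 0/(-3) + 3/(-1)) - 37)**2 = ((288 - (0/(-3) + 3/(-1))) - 37)**2 = ((288 - (0*(-1/3) + 3*(-1))) - 37)**2 = ((288 - (0 - 3)) - 37)**2 = ((288 - 1*(-3)) - 37)**2 = ((288 + 3) - 37)**2 = (291 - 37)**2 = 254**2 = 64516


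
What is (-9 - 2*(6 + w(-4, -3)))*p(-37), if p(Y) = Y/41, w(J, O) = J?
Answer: 481/41 ≈ 11.732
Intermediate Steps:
p(Y) = Y/41 (p(Y) = Y*(1/41) = Y/41)
(-9 - 2*(6 + w(-4, -3)))*p(-37) = (-9 - 2*(6 - 4))*((1/41)*(-37)) = (-9 - 2*2)*(-37/41) = (-9 - 4)*(-37/41) = -13*(-37/41) = 481/41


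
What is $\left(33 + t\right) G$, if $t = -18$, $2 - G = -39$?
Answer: $615$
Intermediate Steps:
$G = 41$ ($G = 2 - -39 = 2 + 39 = 41$)
$\left(33 + t\right) G = \left(33 - 18\right) 41 = 15 \cdot 41 = 615$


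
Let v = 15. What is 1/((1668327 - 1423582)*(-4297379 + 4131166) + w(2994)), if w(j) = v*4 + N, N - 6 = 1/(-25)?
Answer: -25/1016995015476 ≈ -2.4582e-11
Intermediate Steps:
N = 149/25 (N = 6 + 1/(-25) = 6 - 1/25 = 149/25 ≈ 5.9600)
w(j) = 1649/25 (w(j) = 15*4 + 149/25 = 60 + 149/25 = 1649/25)
1/((1668327 - 1423582)*(-4297379 + 4131166) + w(2994)) = 1/((1668327 - 1423582)*(-4297379 + 4131166) + 1649/25) = 1/(244745*(-166213) + 1649/25) = 1/(-40679800685 + 1649/25) = 1/(-1016995015476/25) = -25/1016995015476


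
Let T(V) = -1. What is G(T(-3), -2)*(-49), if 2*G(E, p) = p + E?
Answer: 147/2 ≈ 73.500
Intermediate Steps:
G(E, p) = E/2 + p/2 (G(E, p) = (p + E)/2 = (E + p)/2 = E/2 + p/2)
G(T(-3), -2)*(-49) = ((½)*(-1) + (½)*(-2))*(-49) = (-½ - 1)*(-49) = -3/2*(-49) = 147/2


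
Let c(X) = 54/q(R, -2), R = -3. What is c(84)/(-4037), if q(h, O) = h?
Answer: 18/4037 ≈ 0.0044588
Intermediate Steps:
c(X) = -18 (c(X) = 54/(-3) = 54*(-⅓) = -18)
c(84)/(-4037) = -18/(-4037) = -18*(-1/4037) = 18/4037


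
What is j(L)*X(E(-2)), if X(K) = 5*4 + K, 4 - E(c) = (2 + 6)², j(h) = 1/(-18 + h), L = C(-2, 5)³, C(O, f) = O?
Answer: 20/13 ≈ 1.5385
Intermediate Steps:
L = -8 (L = (-2)³ = -8)
E(c) = -60 (E(c) = 4 - (2 + 6)² = 4 - 1*8² = 4 - 1*64 = 4 - 64 = -60)
X(K) = 20 + K
j(L)*X(E(-2)) = (20 - 60)/(-18 - 8) = -40/(-26) = -1/26*(-40) = 20/13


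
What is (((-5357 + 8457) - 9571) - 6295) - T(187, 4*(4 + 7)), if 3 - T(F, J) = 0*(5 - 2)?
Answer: -12769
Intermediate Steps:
T(F, J) = 3 (T(F, J) = 3 - 0*(5 - 2) = 3 - 0*3 = 3 - 1*0 = 3 + 0 = 3)
(((-5357 + 8457) - 9571) - 6295) - T(187, 4*(4 + 7)) = (((-5357 + 8457) - 9571) - 6295) - 1*3 = ((3100 - 9571) - 6295) - 3 = (-6471 - 6295) - 3 = -12766 - 3 = -12769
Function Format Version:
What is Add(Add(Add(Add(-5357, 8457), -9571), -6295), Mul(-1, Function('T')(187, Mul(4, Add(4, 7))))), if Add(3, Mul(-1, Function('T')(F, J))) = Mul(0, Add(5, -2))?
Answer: -12769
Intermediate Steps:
Function('T')(F, J) = 3 (Function('T')(F, J) = Add(3, Mul(-1, Mul(0, Add(5, -2)))) = Add(3, Mul(-1, Mul(0, 3))) = Add(3, Mul(-1, 0)) = Add(3, 0) = 3)
Add(Add(Add(Add(-5357, 8457), -9571), -6295), Mul(-1, Function('T')(187, Mul(4, Add(4, 7))))) = Add(Add(Add(Add(-5357, 8457), -9571), -6295), Mul(-1, 3)) = Add(Add(Add(3100, -9571), -6295), -3) = Add(Add(-6471, -6295), -3) = Add(-12766, -3) = -12769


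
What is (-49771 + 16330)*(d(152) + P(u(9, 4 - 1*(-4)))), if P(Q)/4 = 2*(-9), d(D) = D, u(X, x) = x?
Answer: -2675280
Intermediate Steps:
P(Q) = -72 (P(Q) = 4*(2*(-9)) = 4*(-18) = -72)
(-49771 + 16330)*(d(152) + P(u(9, 4 - 1*(-4)))) = (-49771 + 16330)*(152 - 72) = -33441*80 = -2675280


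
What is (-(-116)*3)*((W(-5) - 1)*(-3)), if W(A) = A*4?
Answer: 21924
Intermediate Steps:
W(A) = 4*A
(-(-116)*3)*((W(-5) - 1)*(-3)) = (-(-116)*3)*((4*(-5) - 1)*(-3)) = (-29*(-12))*((-20 - 1)*(-3)) = 348*(-21*(-3)) = 348*63 = 21924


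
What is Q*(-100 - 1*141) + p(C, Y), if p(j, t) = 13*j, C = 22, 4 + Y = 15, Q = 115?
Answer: -27429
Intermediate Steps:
Y = 11 (Y = -4 + 15 = 11)
Q*(-100 - 1*141) + p(C, Y) = 115*(-100 - 1*141) + 13*22 = 115*(-100 - 141) + 286 = 115*(-241) + 286 = -27715 + 286 = -27429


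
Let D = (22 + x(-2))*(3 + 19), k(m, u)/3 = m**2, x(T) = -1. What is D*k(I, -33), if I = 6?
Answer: 49896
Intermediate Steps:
k(m, u) = 3*m**2
D = 462 (D = (22 - 1)*(3 + 19) = 21*22 = 462)
D*k(I, -33) = 462*(3*6**2) = 462*(3*36) = 462*108 = 49896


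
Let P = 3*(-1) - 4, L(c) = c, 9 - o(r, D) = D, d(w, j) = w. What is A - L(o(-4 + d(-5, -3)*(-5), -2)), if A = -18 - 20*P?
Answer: 111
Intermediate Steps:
o(r, D) = 9 - D
P = -7 (P = -3 - 4 = -7)
A = 122 (A = -18 - 20*(-7) = -18 + 140 = 122)
A - L(o(-4 + d(-5, -3)*(-5), -2)) = 122 - (9 - 1*(-2)) = 122 - (9 + 2) = 122 - 1*11 = 122 - 11 = 111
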